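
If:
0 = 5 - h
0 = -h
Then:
No Solution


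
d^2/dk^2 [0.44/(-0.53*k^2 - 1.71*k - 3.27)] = (0.247192*k^2 + 0.797544*k - 0.44*(1.06*k + 1.71)*(2.12*k + 3.42) + 1.525128)/(0.53*k^2 + 1.71*k + 3.27)^3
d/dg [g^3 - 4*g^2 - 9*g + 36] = 3*g^2 - 8*g - 9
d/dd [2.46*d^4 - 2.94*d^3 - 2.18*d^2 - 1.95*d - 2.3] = 9.84*d^3 - 8.82*d^2 - 4.36*d - 1.95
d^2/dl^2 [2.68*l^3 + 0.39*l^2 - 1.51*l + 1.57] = 16.08*l + 0.78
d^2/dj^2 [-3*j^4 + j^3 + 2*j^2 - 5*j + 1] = -36*j^2 + 6*j + 4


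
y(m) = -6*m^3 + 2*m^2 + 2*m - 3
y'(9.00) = -1420.00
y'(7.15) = -889.60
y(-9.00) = 4515.00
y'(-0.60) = -6.88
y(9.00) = -4197.00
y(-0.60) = -2.18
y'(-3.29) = -205.99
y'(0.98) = -11.37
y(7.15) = -2079.61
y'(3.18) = -167.30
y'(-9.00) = -1492.00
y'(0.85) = -7.60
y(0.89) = -3.87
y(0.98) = -4.77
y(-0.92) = 1.52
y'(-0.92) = -16.92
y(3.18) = -169.36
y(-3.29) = 225.74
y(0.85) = -3.54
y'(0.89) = -8.70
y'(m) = -18*m^2 + 4*m + 2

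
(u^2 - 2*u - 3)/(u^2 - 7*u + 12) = (u + 1)/(u - 4)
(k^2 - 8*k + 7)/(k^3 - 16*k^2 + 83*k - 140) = (k - 1)/(k^2 - 9*k + 20)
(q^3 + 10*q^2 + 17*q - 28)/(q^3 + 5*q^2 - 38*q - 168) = (q - 1)/(q - 6)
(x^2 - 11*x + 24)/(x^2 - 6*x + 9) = (x - 8)/(x - 3)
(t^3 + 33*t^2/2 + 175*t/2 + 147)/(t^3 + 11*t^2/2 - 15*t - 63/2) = (2*t^2 + 19*t + 42)/(2*t^2 - 3*t - 9)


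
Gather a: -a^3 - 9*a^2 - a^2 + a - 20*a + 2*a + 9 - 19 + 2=-a^3 - 10*a^2 - 17*a - 8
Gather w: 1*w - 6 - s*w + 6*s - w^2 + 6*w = 6*s - w^2 + w*(7 - s) - 6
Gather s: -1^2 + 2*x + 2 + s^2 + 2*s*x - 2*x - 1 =s^2 + 2*s*x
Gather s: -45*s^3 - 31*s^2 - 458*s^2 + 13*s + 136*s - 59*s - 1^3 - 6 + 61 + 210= -45*s^3 - 489*s^2 + 90*s + 264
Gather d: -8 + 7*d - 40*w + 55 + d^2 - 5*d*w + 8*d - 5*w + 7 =d^2 + d*(15 - 5*w) - 45*w + 54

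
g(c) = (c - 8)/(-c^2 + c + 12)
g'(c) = (c - 8)*(2*c - 1)/(-c^2 + c + 12)^2 + 1/(-c^2 + c + 12)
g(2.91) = -0.79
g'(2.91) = -0.44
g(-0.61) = -0.78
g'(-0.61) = 0.25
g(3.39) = -1.18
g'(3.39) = -1.50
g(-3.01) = 157.06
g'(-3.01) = 15714.27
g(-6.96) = 0.34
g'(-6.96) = 0.10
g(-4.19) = 1.25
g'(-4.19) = 1.10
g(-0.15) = -0.69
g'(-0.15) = 0.16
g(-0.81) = -0.84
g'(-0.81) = 0.30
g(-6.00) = 0.47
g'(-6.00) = 0.17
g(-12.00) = 0.14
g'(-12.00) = 0.02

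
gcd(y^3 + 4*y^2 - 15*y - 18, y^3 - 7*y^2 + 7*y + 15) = y^2 - 2*y - 3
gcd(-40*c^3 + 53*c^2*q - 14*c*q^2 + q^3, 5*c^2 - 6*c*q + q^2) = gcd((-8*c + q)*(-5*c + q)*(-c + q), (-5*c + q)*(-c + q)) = 5*c^2 - 6*c*q + q^2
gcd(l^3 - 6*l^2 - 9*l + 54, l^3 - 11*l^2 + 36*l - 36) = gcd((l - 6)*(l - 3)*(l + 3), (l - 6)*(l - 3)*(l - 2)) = l^2 - 9*l + 18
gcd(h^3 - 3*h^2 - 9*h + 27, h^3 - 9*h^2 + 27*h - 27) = h^2 - 6*h + 9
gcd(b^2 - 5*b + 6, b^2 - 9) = b - 3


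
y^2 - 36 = (y - 6)*(y + 6)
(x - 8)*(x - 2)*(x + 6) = x^3 - 4*x^2 - 44*x + 96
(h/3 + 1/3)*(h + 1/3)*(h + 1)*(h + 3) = h^4/3 + 16*h^3/9 + 26*h^2/9 + 16*h/9 + 1/3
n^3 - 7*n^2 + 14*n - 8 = (n - 4)*(n - 2)*(n - 1)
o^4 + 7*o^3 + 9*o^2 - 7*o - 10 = (o - 1)*(o + 1)*(o + 2)*(o + 5)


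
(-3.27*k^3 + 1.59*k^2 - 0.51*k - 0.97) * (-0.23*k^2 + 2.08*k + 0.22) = 0.7521*k^5 - 7.1673*k^4 + 2.7051*k^3 - 0.4879*k^2 - 2.1298*k - 0.2134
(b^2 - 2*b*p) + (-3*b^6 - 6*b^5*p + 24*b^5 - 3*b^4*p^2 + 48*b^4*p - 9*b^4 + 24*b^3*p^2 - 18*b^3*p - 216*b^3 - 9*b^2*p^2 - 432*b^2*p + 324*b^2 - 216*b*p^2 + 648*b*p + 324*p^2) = -3*b^6 - 6*b^5*p + 24*b^5 - 3*b^4*p^2 + 48*b^4*p - 9*b^4 + 24*b^3*p^2 - 18*b^3*p - 216*b^3 - 9*b^2*p^2 - 432*b^2*p + 325*b^2 - 216*b*p^2 + 646*b*p + 324*p^2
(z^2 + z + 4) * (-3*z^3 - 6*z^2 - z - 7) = -3*z^5 - 9*z^4 - 19*z^3 - 32*z^2 - 11*z - 28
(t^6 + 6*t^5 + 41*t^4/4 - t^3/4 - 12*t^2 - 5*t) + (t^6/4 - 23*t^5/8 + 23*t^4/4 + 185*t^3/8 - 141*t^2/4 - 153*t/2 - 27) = 5*t^6/4 + 25*t^5/8 + 16*t^4 + 183*t^3/8 - 189*t^2/4 - 163*t/2 - 27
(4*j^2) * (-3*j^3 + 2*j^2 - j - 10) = -12*j^5 + 8*j^4 - 4*j^3 - 40*j^2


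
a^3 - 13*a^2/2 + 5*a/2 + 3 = (a - 6)*(a - 1)*(a + 1/2)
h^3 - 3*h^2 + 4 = (h - 2)^2*(h + 1)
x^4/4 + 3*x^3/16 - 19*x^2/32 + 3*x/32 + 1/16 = (x/4 + 1/2)*(x - 1)*(x - 1/2)*(x + 1/4)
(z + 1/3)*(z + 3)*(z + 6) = z^3 + 28*z^2/3 + 21*z + 6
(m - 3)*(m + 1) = m^2 - 2*m - 3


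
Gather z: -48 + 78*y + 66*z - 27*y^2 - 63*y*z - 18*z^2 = -27*y^2 + 78*y - 18*z^2 + z*(66 - 63*y) - 48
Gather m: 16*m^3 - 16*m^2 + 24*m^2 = 16*m^3 + 8*m^2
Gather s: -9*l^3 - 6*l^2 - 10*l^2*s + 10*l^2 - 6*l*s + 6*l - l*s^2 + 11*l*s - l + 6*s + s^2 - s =-9*l^3 + 4*l^2 + 5*l + s^2*(1 - l) + s*(-10*l^2 + 5*l + 5)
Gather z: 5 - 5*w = 5 - 5*w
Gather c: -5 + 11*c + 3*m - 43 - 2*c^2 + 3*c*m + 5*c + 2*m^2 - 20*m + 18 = -2*c^2 + c*(3*m + 16) + 2*m^2 - 17*m - 30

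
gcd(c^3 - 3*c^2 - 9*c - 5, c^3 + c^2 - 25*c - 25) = c^2 - 4*c - 5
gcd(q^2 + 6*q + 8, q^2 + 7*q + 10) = q + 2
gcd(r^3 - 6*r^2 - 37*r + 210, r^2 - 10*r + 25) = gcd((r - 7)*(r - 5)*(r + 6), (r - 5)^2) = r - 5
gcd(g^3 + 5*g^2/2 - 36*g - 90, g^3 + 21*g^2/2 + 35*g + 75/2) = g + 5/2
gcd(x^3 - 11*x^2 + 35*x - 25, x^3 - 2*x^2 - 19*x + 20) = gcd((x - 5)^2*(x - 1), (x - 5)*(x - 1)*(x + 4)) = x^2 - 6*x + 5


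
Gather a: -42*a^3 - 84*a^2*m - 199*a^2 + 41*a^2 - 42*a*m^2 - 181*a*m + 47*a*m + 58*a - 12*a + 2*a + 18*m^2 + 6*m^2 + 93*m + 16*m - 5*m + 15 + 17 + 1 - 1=-42*a^3 + a^2*(-84*m - 158) + a*(-42*m^2 - 134*m + 48) + 24*m^2 + 104*m + 32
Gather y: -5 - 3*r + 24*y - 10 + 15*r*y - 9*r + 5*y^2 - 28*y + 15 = -12*r + 5*y^2 + y*(15*r - 4)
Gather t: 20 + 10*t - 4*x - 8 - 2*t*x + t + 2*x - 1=t*(11 - 2*x) - 2*x + 11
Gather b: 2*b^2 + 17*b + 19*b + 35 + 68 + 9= 2*b^2 + 36*b + 112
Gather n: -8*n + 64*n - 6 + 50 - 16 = 56*n + 28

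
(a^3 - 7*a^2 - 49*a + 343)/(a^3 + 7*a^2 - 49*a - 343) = (a - 7)/(a + 7)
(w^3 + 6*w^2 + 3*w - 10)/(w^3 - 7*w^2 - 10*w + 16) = (w + 5)/(w - 8)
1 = 1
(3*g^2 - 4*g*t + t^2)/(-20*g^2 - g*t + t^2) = (-3*g^2 + 4*g*t - t^2)/(20*g^2 + g*t - t^2)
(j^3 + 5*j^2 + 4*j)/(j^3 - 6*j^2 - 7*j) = (j + 4)/(j - 7)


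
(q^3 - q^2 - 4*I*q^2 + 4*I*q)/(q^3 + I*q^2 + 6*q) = (q^2 - q - 4*I*q + 4*I)/(q^2 + I*q + 6)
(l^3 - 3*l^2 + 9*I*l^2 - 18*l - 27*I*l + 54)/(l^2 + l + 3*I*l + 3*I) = (l^2 + l*(-3 + 6*I) - 18*I)/(l + 1)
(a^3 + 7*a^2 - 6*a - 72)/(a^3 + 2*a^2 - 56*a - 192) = (a - 3)/(a - 8)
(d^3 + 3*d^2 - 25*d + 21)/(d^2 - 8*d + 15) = (d^2 + 6*d - 7)/(d - 5)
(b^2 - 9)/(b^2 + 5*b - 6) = (b^2 - 9)/(b^2 + 5*b - 6)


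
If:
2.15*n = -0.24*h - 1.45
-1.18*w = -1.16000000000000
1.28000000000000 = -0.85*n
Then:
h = 7.45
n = -1.51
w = 0.98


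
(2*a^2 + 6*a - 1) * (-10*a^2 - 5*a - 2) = -20*a^4 - 70*a^3 - 24*a^2 - 7*a + 2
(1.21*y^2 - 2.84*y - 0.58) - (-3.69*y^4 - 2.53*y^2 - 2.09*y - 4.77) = 3.69*y^4 + 3.74*y^2 - 0.75*y + 4.19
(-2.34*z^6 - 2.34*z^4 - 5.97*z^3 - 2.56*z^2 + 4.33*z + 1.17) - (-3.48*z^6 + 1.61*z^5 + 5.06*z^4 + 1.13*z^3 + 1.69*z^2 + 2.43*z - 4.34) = 1.14*z^6 - 1.61*z^5 - 7.4*z^4 - 7.1*z^3 - 4.25*z^2 + 1.9*z + 5.51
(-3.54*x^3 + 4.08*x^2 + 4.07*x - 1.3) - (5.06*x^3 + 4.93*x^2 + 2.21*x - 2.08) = -8.6*x^3 - 0.85*x^2 + 1.86*x + 0.78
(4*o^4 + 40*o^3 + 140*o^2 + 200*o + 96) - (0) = 4*o^4 + 40*o^3 + 140*o^2 + 200*o + 96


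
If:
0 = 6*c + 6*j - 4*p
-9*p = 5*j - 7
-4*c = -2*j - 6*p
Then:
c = 11/8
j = -5/8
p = 9/8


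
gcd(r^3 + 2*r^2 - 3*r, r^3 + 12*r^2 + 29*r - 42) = r - 1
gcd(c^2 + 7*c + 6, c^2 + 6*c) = c + 6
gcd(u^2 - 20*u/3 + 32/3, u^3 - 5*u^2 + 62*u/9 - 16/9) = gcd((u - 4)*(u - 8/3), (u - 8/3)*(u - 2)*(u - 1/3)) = u - 8/3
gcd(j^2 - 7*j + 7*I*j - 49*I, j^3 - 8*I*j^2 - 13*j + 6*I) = 1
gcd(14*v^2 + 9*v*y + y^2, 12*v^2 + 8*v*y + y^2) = 2*v + y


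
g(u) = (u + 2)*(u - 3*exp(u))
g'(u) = u + (1 - 3*exp(u))*(u + 2) - 3*exp(u)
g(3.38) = -455.86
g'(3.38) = -553.40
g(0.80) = -16.45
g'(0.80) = -21.77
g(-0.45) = -3.66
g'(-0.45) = -3.78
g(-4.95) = 14.67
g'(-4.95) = -7.86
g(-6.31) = 27.22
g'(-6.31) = -10.60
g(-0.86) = -2.43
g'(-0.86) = -2.44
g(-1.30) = -1.48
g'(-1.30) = -1.99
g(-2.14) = 0.35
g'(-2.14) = -2.58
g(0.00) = -6.00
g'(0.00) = -7.00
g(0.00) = -6.00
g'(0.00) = -7.00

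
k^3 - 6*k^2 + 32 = (k - 4)^2*(k + 2)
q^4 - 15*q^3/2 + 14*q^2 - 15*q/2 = q*(q - 5)*(q - 3/2)*(q - 1)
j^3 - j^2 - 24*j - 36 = (j - 6)*(j + 2)*(j + 3)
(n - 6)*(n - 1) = n^2 - 7*n + 6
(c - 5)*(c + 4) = c^2 - c - 20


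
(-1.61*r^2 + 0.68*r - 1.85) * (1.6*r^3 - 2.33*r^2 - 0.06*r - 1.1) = -2.576*r^5 + 4.8393*r^4 - 4.4478*r^3 + 6.0407*r^2 - 0.637*r + 2.035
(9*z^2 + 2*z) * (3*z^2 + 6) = 27*z^4 + 6*z^3 + 54*z^2 + 12*z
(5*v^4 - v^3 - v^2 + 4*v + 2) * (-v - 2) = -5*v^5 - 9*v^4 + 3*v^3 - 2*v^2 - 10*v - 4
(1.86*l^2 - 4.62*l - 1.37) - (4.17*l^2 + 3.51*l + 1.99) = -2.31*l^2 - 8.13*l - 3.36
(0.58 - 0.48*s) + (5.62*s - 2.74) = 5.14*s - 2.16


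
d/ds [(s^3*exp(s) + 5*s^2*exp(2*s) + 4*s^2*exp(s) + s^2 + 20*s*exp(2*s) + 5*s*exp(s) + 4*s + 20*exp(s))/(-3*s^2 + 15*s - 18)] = (-s^5*exp(s) - 10*s^4*exp(2*s) + 10*s^3*exp(2*s) + 19*s^3*exp(s) + 185*s^2*exp(2*s) - 12*s^2*exp(s) + 9*s^2 - 300*s*exp(2*s) + 62*s*exp(s) - 12*s - 120*exp(2*s) - 250*exp(s) - 24)/(3*(s^4 - 10*s^3 + 37*s^2 - 60*s + 36))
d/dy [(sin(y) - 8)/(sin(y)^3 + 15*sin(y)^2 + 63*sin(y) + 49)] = (23*sin(y) + cos(2*y) + 78)*cos(y)/((sin(y) + 1)^2*(sin(y) + 7)^3)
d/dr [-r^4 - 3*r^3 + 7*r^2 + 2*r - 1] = -4*r^3 - 9*r^2 + 14*r + 2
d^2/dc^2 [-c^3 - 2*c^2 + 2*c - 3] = -6*c - 4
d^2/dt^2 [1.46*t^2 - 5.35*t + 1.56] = 2.92000000000000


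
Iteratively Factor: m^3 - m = (m - 1)*(m^2 + m) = m*(m - 1)*(m + 1)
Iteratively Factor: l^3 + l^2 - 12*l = (l)*(l^2 + l - 12) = l*(l - 3)*(l + 4)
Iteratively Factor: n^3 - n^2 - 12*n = (n + 3)*(n^2 - 4*n) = (n - 4)*(n + 3)*(n)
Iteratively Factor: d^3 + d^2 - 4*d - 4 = (d - 2)*(d^2 + 3*d + 2) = (d - 2)*(d + 2)*(d + 1)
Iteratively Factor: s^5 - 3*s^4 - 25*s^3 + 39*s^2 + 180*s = (s + 3)*(s^4 - 6*s^3 - 7*s^2 + 60*s) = (s + 3)^2*(s^3 - 9*s^2 + 20*s) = (s - 4)*(s + 3)^2*(s^2 - 5*s) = (s - 5)*(s - 4)*(s + 3)^2*(s)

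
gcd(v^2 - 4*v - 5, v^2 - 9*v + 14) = 1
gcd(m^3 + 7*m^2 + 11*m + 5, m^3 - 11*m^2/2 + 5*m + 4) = 1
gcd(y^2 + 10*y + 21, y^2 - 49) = y + 7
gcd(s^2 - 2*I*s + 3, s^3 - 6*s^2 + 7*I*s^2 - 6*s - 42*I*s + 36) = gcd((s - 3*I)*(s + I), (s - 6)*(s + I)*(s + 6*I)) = s + I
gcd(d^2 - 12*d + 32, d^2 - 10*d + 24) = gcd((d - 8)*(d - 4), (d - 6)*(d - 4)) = d - 4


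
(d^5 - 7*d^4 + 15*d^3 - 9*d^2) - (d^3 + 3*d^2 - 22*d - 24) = d^5 - 7*d^4 + 14*d^3 - 12*d^2 + 22*d + 24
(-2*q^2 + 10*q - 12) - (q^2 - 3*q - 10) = -3*q^2 + 13*q - 2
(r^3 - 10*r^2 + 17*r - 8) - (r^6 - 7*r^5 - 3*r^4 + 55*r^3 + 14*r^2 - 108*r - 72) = -r^6 + 7*r^5 + 3*r^4 - 54*r^3 - 24*r^2 + 125*r + 64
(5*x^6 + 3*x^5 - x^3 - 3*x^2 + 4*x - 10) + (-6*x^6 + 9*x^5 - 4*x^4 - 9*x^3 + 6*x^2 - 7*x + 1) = -x^6 + 12*x^5 - 4*x^4 - 10*x^3 + 3*x^2 - 3*x - 9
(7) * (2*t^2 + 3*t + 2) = 14*t^2 + 21*t + 14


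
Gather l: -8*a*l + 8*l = l*(8 - 8*a)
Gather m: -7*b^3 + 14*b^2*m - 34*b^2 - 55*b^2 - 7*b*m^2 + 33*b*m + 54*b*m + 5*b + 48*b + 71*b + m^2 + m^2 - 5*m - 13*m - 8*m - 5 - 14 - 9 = -7*b^3 - 89*b^2 + 124*b + m^2*(2 - 7*b) + m*(14*b^2 + 87*b - 26) - 28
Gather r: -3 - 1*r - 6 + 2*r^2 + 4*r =2*r^2 + 3*r - 9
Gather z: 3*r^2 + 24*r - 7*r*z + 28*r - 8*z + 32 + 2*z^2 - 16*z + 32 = 3*r^2 + 52*r + 2*z^2 + z*(-7*r - 24) + 64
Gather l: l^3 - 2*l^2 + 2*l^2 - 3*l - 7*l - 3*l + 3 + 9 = l^3 - 13*l + 12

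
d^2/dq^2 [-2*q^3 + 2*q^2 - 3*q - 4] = 4 - 12*q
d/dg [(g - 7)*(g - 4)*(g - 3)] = 3*g^2 - 28*g + 61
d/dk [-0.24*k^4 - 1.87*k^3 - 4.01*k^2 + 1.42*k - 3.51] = -0.96*k^3 - 5.61*k^2 - 8.02*k + 1.42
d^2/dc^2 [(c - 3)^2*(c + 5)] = 6*c - 2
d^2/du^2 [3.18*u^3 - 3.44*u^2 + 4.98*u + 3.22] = 19.08*u - 6.88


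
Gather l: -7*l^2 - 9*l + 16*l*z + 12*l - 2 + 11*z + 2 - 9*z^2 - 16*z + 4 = -7*l^2 + l*(16*z + 3) - 9*z^2 - 5*z + 4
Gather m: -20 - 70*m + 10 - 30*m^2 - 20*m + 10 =-30*m^2 - 90*m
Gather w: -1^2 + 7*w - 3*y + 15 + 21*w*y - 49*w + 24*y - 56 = w*(21*y - 42) + 21*y - 42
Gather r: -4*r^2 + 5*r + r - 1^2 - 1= -4*r^2 + 6*r - 2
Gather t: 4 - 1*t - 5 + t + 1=0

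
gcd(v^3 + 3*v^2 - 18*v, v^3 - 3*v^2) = v^2 - 3*v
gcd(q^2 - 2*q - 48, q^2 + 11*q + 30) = q + 6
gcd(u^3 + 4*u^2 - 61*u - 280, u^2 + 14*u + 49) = u + 7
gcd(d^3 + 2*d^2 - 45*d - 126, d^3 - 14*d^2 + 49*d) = d - 7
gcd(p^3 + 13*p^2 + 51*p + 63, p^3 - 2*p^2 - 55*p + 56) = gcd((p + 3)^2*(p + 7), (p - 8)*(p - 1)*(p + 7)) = p + 7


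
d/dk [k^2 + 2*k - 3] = 2*k + 2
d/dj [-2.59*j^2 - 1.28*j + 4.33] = -5.18*j - 1.28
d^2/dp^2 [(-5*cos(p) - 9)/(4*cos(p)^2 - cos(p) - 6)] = (-180*(1 - cos(2*p))^2*cos(p) - 149*(1 - cos(2*p))^2 + 79*cos(p) - 1171*cos(2*p)/2 - 273*cos(3*p) + 40*cos(5*p) + 801/2)/(cos(p) - 2*cos(2*p) + 4)^3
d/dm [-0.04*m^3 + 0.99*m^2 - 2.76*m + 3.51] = -0.12*m^2 + 1.98*m - 2.76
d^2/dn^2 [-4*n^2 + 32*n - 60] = -8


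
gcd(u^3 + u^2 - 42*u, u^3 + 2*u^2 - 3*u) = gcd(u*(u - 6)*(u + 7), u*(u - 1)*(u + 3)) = u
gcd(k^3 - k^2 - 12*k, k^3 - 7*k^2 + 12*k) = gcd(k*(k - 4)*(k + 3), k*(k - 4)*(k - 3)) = k^2 - 4*k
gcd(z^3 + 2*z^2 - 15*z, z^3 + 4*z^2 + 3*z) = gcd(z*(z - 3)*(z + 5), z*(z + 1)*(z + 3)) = z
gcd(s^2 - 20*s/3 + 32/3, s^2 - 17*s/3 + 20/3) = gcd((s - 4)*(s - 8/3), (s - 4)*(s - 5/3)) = s - 4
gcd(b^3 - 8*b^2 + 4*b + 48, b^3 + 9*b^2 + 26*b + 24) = b + 2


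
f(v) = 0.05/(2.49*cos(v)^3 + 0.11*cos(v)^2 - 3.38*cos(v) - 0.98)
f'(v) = 0.05*(7.47*sin(v)*cos(v)^2 + 0.22*sin(v)*cos(v) - 3.38*sin(v))/(2.49*cos(v)^3 + 0.11*cos(v)^2 - 3.38*cos(v) - 0.98)^2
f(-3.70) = 0.11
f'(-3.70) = 0.24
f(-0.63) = -0.02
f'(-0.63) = -0.01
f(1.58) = -0.05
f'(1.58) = -0.19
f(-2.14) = 0.10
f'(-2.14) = 0.24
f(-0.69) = -0.02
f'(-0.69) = -0.01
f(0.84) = -0.02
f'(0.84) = 0.00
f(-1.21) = -0.02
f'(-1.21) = 0.03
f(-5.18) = -0.02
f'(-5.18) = -0.02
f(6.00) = -0.03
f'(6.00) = -0.01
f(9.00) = 0.16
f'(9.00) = 0.57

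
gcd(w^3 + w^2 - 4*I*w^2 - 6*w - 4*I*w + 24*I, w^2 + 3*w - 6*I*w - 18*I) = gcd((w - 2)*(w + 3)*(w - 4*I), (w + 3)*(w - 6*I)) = w + 3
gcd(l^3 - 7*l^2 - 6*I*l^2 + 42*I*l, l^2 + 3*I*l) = l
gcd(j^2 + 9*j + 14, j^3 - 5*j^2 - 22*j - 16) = j + 2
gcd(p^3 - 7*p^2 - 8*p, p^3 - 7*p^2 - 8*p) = p^3 - 7*p^2 - 8*p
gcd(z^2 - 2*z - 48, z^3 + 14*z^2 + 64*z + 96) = z + 6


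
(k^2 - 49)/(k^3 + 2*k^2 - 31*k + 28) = (k - 7)/(k^2 - 5*k + 4)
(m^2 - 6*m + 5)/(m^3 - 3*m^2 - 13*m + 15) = 1/(m + 3)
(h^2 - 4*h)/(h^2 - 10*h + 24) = h/(h - 6)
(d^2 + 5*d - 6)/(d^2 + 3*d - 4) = (d + 6)/(d + 4)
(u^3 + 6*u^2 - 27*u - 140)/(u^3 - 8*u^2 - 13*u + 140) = (u + 7)/(u - 7)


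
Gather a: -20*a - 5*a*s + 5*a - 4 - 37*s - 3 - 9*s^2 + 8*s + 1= a*(-5*s - 15) - 9*s^2 - 29*s - 6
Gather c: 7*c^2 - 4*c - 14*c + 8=7*c^2 - 18*c + 8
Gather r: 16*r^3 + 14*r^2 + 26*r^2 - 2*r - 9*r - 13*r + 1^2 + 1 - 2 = 16*r^3 + 40*r^2 - 24*r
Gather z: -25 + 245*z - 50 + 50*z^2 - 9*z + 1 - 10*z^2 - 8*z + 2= 40*z^2 + 228*z - 72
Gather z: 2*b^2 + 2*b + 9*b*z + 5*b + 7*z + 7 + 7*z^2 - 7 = 2*b^2 + 7*b + 7*z^2 + z*(9*b + 7)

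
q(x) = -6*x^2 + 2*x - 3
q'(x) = 2 - 12*x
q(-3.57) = -86.61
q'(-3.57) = 44.84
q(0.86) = -5.72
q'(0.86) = -8.32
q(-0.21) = -3.68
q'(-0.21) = 4.52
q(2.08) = -24.80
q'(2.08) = -22.96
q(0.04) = -2.93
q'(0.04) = 1.52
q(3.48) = -68.70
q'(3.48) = -39.76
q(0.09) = -2.87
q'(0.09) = 0.92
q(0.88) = -5.89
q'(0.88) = -8.56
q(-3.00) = -63.00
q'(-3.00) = 38.00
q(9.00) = -471.00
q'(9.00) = -106.00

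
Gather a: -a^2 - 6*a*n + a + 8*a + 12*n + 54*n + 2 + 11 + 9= -a^2 + a*(9 - 6*n) + 66*n + 22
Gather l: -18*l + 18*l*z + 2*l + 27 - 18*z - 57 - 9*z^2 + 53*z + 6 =l*(18*z - 16) - 9*z^2 + 35*z - 24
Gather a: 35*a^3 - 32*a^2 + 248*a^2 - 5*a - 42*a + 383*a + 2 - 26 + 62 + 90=35*a^3 + 216*a^2 + 336*a + 128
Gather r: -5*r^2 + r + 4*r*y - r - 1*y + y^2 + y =-5*r^2 + 4*r*y + y^2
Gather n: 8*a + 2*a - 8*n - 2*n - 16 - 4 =10*a - 10*n - 20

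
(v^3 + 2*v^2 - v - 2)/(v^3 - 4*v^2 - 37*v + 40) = (v^2 + 3*v + 2)/(v^2 - 3*v - 40)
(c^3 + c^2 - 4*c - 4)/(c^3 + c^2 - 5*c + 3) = (c^3 + c^2 - 4*c - 4)/(c^3 + c^2 - 5*c + 3)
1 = 1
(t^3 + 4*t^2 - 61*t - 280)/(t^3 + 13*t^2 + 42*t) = (t^2 - 3*t - 40)/(t*(t + 6))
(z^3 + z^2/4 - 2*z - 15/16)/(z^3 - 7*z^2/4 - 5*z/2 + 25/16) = (4*z^2 - 4*z - 3)/(4*z^2 - 12*z + 5)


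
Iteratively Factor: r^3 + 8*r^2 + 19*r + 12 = (r + 3)*(r^2 + 5*r + 4) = (r + 3)*(r + 4)*(r + 1)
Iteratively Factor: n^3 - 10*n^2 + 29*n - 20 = (n - 4)*(n^2 - 6*n + 5) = (n - 4)*(n - 1)*(n - 5)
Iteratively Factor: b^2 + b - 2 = (b + 2)*(b - 1)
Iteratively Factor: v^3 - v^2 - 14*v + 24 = (v + 4)*(v^2 - 5*v + 6) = (v - 2)*(v + 4)*(v - 3)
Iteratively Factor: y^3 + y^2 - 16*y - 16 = (y + 4)*(y^2 - 3*y - 4) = (y + 1)*(y + 4)*(y - 4)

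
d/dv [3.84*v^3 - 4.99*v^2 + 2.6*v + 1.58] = 11.52*v^2 - 9.98*v + 2.6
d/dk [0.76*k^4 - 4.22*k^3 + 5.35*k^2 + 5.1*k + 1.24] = 3.04*k^3 - 12.66*k^2 + 10.7*k + 5.1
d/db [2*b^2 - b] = 4*b - 1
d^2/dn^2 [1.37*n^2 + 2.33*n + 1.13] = 2.74000000000000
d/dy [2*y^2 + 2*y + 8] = 4*y + 2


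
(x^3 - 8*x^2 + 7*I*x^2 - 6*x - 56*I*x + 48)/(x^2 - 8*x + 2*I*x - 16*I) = (x^2 + 7*I*x - 6)/(x + 2*I)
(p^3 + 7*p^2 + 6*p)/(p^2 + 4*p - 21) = p*(p^2 + 7*p + 6)/(p^2 + 4*p - 21)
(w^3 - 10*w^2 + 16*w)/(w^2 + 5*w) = (w^2 - 10*w + 16)/(w + 5)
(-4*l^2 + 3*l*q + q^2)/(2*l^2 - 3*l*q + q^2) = (4*l + q)/(-2*l + q)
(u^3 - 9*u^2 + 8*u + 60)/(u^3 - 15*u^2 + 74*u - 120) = (u + 2)/(u - 4)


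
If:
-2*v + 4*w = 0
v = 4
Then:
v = 4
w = 2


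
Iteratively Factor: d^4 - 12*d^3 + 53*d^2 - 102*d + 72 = (d - 4)*(d^3 - 8*d^2 + 21*d - 18) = (d - 4)*(d - 2)*(d^2 - 6*d + 9) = (d - 4)*(d - 3)*(d - 2)*(d - 3)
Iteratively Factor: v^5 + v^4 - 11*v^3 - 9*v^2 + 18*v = (v - 1)*(v^4 + 2*v^3 - 9*v^2 - 18*v) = (v - 1)*(v + 2)*(v^3 - 9*v) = (v - 3)*(v - 1)*(v + 2)*(v^2 + 3*v) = (v - 3)*(v - 1)*(v + 2)*(v + 3)*(v)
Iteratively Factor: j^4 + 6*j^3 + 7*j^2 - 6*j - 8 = (j - 1)*(j^3 + 7*j^2 + 14*j + 8) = (j - 1)*(j + 2)*(j^2 + 5*j + 4) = (j - 1)*(j + 1)*(j + 2)*(j + 4)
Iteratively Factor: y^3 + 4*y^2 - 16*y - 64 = (y + 4)*(y^2 - 16) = (y + 4)^2*(y - 4)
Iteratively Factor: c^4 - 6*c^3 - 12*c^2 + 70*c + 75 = (c - 5)*(c^3 - c^2 - 17*c - 15) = (c - 5)^2*(c^2 + 4*c + 3) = (c - 5)^2*(c + 3)*(c + 1)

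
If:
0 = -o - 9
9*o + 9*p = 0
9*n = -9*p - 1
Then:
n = -82/9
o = -9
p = 9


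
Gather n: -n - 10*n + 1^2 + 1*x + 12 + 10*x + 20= -11*n + 11*x + 33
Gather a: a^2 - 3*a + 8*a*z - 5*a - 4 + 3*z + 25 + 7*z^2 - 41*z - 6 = a^2 + a*(8*z - 8) + 7*z^2 - 38*z + 15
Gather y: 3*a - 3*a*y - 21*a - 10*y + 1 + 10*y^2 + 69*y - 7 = -18*a + 10*y^2 + y*(59 - 3*a) - 6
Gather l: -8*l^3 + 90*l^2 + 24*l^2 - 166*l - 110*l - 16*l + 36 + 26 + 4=-8*l^3 + 114*l^2 - 292*l + 66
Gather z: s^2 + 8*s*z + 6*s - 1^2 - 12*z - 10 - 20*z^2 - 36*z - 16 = s^2 + 6*s - 20*z^2 + z*(8*s - 48) - 27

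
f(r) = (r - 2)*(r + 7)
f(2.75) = 7.31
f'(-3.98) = -2.96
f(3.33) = 13.74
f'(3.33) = 11.66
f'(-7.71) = -10.42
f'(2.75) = 10.50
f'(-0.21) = 4.58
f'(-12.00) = -19.00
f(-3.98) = -18.06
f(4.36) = 26.81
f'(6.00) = 17.00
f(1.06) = -7.58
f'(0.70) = 6.40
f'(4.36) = 13.72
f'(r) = 2*r + 5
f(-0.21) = -15.01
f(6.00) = 52.00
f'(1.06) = 7.12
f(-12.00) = 70.00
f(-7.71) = 6.89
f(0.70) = -10.01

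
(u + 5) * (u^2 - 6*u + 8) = u^3 - u^2 - 22*u + 40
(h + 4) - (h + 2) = 2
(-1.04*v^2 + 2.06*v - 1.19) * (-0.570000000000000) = 0.5928*v^2 - 1.1742*v + 0.6783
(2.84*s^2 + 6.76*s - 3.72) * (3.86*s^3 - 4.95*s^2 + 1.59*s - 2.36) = 10.9624*s^5 + 12.0356*s^4 - 43.3056*s^3 + 22.46*s^2 - 21.8684*s + 8.7792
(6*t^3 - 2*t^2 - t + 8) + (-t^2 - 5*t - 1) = 6*t^3 - 3*t^2 - 6*t + 7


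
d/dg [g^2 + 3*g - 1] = 2*g + 3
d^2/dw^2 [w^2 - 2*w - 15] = 2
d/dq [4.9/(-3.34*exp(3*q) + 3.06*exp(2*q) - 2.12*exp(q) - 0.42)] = (49.098*exp(2*q) - 29.988*exp(q) + 10.388)*exp(q)/(3.34*exp(3*q) - 3.06*exp(2*q) + 2.12*exp(q) + 0.42)^2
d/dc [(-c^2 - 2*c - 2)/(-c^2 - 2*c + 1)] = -(6*c + 6)/(c^2 + 2*c - 1)^2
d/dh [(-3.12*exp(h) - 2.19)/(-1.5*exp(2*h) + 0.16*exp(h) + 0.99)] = (-(3.0*exp(h) - 0.16)*(3.12*exp(h) + 2.19) + 4.68*exp(2*h) - 0.4992*exp(h) - 3.0888)*exp(h)/(-1.5*exp(2*h) + 0.16*exp(h) + 0.99)^2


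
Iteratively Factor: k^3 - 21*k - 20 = (k + 1)*(k^2 - k - 20) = (k + 1)*(k + 4)*(k - 5)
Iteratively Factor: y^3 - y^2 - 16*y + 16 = (y - 1)*(y^2 - 16) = (y - 1)*(y + 4)*(y - 4)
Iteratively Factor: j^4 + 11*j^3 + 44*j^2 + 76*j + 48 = (j + 3)*(j^3 + 8*j^2 + 20*j + 16) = (j + 2)*(j + 3)*(j^2 + 6*j + 8) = (j + 2)^2*(j + 3)*(j + 4)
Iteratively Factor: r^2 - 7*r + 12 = (r - 4)*(r - 3)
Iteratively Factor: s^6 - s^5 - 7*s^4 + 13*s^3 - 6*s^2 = (s - 1)*(s^5 - 7*s^3 + 6*s^2) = (s - 1)*(s + 3)*(s^4 - 3*s^3 + 2*s^2) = (s - 2)*(s - 1)*(s + 3)*(s^3 - s^2) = (s - 2)*(s - 1)^2*(s + 3)*(s^2) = s*(s - 2)*(s - 1)^2*(s + 3)*(s)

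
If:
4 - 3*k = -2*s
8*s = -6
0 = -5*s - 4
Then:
No Solution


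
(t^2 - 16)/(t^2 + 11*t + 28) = (t - 4)/(t + 7)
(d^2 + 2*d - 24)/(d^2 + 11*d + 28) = (d^2 + 2*d - 24)/(d^2 + 11*d + 28)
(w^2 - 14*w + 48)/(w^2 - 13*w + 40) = (w - 6)/(w - 5)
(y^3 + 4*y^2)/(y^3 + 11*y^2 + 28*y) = y/(y + 7)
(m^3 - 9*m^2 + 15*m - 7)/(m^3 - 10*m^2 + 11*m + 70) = (m^2 - 2*m + 1)/(m^2 - 3*m - 10)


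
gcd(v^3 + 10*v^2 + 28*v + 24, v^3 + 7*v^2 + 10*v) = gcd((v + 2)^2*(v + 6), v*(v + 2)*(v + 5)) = v + 2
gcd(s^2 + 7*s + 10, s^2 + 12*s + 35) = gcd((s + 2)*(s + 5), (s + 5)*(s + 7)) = s + 5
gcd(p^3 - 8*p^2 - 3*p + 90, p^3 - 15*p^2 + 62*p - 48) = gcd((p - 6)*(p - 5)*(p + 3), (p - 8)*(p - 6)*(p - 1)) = p - 6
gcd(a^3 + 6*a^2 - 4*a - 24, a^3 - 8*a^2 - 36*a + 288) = a + 6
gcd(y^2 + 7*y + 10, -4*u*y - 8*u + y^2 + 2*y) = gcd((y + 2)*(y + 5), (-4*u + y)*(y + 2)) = y + 2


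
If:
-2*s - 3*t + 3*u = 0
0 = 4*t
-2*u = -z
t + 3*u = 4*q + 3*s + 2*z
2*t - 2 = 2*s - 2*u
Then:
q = 11/4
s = -3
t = 0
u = -2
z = -4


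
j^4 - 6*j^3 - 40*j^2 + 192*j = j*(j - 8)*(j - 4)*(j + 6)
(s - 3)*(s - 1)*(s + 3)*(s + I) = s^4 - s^3 + I*s^3 - 9*s^2 - I*s^2 + 9*s - 9*I*s + 9*I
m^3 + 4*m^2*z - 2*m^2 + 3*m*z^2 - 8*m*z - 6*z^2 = (m - 2)*(m + z)*(m + 3*z)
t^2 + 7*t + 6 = (t + 1)*(t + 6)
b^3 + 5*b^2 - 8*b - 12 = (b - 2)*(b + 1)*(b + 6)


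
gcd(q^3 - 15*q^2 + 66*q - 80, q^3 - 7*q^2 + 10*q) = q^2 - 7*q + 10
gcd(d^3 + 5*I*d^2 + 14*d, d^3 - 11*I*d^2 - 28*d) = d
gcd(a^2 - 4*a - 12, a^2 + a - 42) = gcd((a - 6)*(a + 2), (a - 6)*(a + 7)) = a - 6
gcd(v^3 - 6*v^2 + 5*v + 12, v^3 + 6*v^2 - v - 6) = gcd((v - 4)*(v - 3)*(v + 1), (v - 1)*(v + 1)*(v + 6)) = v + 1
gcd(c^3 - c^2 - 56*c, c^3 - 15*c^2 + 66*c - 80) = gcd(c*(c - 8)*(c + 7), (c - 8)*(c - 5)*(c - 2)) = c - 8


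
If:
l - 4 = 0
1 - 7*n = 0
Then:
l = 4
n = 1/7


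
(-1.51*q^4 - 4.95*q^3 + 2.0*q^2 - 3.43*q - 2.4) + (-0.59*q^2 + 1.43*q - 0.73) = -1.51*q^4 - 4.95*q^3 + 1.41*q^2 - 2.0*q - 3.13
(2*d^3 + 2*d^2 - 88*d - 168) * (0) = 0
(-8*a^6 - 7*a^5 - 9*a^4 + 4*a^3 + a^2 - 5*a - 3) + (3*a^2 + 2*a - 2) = -8*a^6 - 7*a^5 - 9*a^4 + 4*a^3 + 4*a^2 - 3*a - 5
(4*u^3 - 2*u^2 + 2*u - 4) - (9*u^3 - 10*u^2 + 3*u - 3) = -5*u^3 + 8*u^2 - u - 1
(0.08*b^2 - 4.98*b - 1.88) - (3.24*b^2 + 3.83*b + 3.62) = -3.16*b^2 - 8.81*b - 5.5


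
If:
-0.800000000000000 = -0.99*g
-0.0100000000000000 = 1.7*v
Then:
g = 0.81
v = -0.01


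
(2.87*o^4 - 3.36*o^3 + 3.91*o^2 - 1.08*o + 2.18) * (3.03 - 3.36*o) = -9.6432*o^5 + 19.9857*o^4 - 23.3184*o^3 + 15.4761*o^2 - 10.5972*o + 6.6054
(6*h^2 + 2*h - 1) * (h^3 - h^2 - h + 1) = 6*h^5 - 4*h^4 - 9*h^3 + 5*h^2 + 3*h - 1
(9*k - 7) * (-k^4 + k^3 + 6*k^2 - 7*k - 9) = -9*k^5 + 16*k^4 + 47*k^3 - 105*k^2 - 32*k + 63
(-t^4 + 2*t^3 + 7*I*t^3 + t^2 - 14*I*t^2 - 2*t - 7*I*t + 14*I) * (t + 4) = -t^5 - 2*t^4 + 7*I*t^4 + 9*t^3 + 14*I*t^3 + 2*t^2 - 63*I*t^2 - 8*t - 14*I*t + 56*I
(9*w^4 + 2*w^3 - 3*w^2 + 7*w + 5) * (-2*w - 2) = -18*w^5 - 22*w^4 + 2*w^3 - 8*w^2 - 24*w - 10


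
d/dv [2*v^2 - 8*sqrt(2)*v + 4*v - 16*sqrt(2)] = 4*v - 8*sqrt(2) + 4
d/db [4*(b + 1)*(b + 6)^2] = 4*(b + 6)*(3*b + 8)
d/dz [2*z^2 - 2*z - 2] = 4*z - 2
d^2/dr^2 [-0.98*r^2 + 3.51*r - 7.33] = -1.96000000000000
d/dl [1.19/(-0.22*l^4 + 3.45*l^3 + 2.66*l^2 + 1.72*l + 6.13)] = (1.0472*l^3 - 12.3165*l^2 - 6.3308*l - 2.0468)/(-0.22*l^4 + 3.45*l^3 + 2.66*l^2 + 1.72*l + 6.13)^2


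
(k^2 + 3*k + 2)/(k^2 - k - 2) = (k + 2)/(k - 2)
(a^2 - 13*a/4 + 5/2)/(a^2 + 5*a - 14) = (a - 5/4)/(a + 7)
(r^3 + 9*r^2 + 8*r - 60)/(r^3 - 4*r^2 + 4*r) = (r^2 + 11*r + 30)/(r*(r - 2))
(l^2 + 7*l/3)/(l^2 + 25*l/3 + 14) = l/(l + 6)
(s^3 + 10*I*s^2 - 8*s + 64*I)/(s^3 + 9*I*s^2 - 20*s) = (s^2 + 6*I*s + 16)/(s*(s + 5*I))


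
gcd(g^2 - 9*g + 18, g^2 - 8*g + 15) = g - 3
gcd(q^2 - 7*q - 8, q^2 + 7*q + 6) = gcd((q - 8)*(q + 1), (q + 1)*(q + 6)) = q + 1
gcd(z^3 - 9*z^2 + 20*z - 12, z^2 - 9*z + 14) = z - 2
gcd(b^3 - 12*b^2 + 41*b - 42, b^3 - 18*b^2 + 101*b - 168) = b^2 - 10*b + 21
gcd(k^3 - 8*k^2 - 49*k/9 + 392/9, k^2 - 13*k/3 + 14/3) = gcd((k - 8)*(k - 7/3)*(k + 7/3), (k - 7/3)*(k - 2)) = k - 7/3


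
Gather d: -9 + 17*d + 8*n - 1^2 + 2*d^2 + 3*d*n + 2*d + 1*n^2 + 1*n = 2*d^2 + d*(3*n + 19) + n^2 + 9*n - 10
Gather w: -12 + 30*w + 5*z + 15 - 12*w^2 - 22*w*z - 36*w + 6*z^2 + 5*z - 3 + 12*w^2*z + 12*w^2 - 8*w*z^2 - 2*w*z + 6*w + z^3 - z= 12*w^2*z + w*(-8*z^2 - 24*z) + z^3 + 6*z^2 + 9*z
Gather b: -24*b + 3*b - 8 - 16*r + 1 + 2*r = -21*b - 14*r - 7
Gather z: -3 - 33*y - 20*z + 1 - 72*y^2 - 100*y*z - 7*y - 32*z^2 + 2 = -72*y^2 - 40*y - 32*z^2 + z*(-100*y - 20)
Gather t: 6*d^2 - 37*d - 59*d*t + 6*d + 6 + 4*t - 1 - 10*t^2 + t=6*d^2 - 31*d - 10*t^2 + t*(5 - 59*d) + 5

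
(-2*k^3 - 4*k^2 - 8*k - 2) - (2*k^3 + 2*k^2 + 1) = -4*k^3 - 6*k^2 - 8*k - 3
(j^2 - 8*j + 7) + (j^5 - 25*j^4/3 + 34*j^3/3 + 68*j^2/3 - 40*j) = j^5 - 25*j^4/3 + 34*j^3/3 + 71*j^2/3 - 48*j + 7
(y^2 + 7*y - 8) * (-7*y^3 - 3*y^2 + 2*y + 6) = -7*y^5 - 52*y^4 + 37*y^3 + 44*y^2 + 26*y - 48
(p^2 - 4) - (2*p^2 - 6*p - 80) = -p^2 + 6*p + 76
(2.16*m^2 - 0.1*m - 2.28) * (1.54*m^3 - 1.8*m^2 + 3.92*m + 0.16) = 3.3264*m^5 - 4.042*m^4 + 5.136*m^3 + 4.0576*m^2 - 8.9536*m - 0.3648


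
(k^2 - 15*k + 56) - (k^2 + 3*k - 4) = 60 - 18*k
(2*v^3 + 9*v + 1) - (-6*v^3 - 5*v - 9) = 8*v^3 + 14*v + 10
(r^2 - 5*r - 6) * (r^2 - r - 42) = r^4 - 6*r^3 - 43*r^2 + 216*r + 252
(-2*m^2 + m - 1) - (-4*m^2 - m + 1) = 2*m^2 + 2*m - 2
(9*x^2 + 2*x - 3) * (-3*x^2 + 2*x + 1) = -27*x^4 + 12*x^3 + 22*x^2 - 4*x - 3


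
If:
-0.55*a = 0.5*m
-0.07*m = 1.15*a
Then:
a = 0.00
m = 0.00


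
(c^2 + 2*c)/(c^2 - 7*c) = (c + 2)/(c - 7)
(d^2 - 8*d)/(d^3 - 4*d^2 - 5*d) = (8 - d)/(-d^2 + 4*d + 5)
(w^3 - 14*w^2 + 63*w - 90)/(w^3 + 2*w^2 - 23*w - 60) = (w^2 - 9*w + 18)/(w^2 + 7*w + 12)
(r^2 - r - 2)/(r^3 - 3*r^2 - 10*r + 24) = (r + 1)/(r^2 - r - 12)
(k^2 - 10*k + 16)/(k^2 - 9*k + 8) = (k - 2)/(k - 1)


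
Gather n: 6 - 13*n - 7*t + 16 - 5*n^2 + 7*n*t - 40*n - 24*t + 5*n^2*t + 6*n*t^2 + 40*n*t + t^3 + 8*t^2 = n^2*(5*t - 5) + n*(6*t^2 + 47*t - 53) + t^3 + 8*t^2 - 31*t + 22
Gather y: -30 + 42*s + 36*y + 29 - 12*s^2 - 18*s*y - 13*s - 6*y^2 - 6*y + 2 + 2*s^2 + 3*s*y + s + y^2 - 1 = -10*s^2 + 30*s - 5*y^2 + y*(30 - 15*s)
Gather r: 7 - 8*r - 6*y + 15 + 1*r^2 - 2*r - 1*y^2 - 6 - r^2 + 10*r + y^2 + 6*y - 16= 0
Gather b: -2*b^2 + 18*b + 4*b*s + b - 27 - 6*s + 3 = -2*b^2 + b*(4*s + 19) - 6*s - 24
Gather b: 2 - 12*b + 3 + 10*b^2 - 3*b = 10*b^2 - 15*b + 5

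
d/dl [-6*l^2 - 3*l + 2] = -12*l - 3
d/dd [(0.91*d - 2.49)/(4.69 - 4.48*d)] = (32.301437 - 30.855104*d)/(4.48*d - 4.69)^3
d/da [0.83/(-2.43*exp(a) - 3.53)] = 2.0169*exp(a)/(2.43*exp(a) + 3.53)^2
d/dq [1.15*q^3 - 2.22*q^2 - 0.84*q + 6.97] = 3.45*q^2 - 4.44*q - 0.84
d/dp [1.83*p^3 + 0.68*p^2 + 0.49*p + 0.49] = 5.49*p^2 + 1.36*p + 0.49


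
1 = 1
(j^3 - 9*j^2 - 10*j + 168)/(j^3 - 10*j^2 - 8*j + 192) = (j - 7)/(j - 8)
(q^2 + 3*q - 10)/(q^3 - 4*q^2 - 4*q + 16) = (q + 5)/(q^2 - 2*q - 8)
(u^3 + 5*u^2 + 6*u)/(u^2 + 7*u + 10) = u*(u + 3)/(u + 5)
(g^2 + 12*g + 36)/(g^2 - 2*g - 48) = (g + 6)/(g - 8)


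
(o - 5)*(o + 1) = o^2 - 4*o - 5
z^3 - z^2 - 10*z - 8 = (z - 4)*(z + 1)*(z + 2)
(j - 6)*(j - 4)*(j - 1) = j^3 - 11*j^2 + 34*j - 24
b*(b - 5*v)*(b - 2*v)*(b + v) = b^4 - 6*b^3*v + 3*b^2*v^2 + 10*b*v^3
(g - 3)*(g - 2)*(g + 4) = g^3 - g^2 - 14*g + 24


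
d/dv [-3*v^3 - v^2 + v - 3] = -9*v^2 - 2*v + 1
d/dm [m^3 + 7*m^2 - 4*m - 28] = 3*m^2 + 14*m - 4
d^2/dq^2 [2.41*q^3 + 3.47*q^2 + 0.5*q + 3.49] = 14.46*q + 6.94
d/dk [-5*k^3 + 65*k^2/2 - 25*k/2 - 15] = -15*k^2 + 65*k - 25/2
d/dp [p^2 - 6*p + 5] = 2*p - 6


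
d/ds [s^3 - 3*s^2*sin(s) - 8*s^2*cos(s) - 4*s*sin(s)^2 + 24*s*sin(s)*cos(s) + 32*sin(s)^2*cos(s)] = 8*s^2*sin(s) - 3*s^2*cos(s) + 3*s^2 - 6*s*sin(s) - 4*s*sin(2*s) - 16*s*cos(s) + 24*s*cos(2*s) - 8*sin(s) + 12*sin(2*s) + 24*sin(3*s) + 2*cos(2*s) - 2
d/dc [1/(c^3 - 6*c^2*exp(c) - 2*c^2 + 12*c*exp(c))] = (6*c^2*exp(c) - 3*c^2 + 4*c - 12*exp(c))/(c^2*(c^2 - 6*c*exp(c) - 2*c + 12*exp(c))^2)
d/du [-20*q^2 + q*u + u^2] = q + 2*u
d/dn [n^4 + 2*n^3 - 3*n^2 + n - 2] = 4*n^3 + 6*n^2 - 6*n + 1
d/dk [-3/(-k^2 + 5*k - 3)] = 3*(5 - 2*k)/(k^2 - 5*k + 3)^2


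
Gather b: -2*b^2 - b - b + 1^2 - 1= -2*b^2 - 2*b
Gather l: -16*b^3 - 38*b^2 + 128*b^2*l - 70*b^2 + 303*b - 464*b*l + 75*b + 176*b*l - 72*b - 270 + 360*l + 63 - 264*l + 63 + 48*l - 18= -16*b^3 - 108*b^2 + 306*b + l*(128*b^2 - 288*b + 144) - 162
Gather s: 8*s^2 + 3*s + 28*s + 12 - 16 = 8*s^2 + 31*s - 4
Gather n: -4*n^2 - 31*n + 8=-4*n^2 - 31*n + 8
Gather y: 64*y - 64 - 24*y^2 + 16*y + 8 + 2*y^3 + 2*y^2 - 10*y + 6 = 2*y^3 - 22*y^2 + 70*y - 50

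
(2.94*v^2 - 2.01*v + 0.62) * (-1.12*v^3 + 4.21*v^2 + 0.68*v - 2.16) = -3.2928*v^5 + 14.6286*v^4 - 7.1573*v^3 - 5.107*v^2 + 4.7632*v - 1.3392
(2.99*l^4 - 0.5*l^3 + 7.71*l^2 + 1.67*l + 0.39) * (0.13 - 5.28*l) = -15.7872*l^5 + 3.0287*l^4 - 40.7738*l^3 - 7.8153*l^2 - 1.8421*l + 0.0507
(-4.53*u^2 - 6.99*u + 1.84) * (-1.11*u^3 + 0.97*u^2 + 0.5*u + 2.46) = 5.0283*u^5 + 3.3648*u^4 - 11.0877*u^3 - 12.854*u^2 - 16.2754*u + 4.5264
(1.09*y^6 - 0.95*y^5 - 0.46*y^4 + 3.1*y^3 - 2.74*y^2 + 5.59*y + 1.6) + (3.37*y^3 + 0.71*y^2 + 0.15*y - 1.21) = 1.09*y^6 - 0.95*y^5 - 0.46*y^4 + 6.47*y^3 - 2.03*y^2 + 5.74*y + 0.39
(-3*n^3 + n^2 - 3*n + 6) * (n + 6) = -3*n^4 - 17*n^3 + 3*n^2 - 12*n + 36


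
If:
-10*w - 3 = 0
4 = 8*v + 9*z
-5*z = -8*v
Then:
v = 5/28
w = -3/10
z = 2/7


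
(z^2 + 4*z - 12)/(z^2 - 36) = (z - 2)/(z - 6)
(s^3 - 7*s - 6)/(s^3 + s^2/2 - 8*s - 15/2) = 2*(s + 2)/(2*s + 5)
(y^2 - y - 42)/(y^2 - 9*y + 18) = (y^2 - y - 42)/(y^2 - 9*y + 18)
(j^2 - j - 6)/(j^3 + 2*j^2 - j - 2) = (j - 3)/(j^2 - 1)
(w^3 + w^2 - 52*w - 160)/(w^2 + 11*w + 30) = (w^2 - 4*w - 32)/(w + 6)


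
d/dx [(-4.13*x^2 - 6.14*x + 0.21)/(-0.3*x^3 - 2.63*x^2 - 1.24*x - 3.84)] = (-1.239*x^4 - 3.684*x^3 - 10.838*x^2 + 32.823*x + 23.838)/(0.09*x^6 + 1.578*x^5 + 7.6609*x^4 + 8.8264*x^3 + 21.736*x^2 + 9.5232*x + 14.7456)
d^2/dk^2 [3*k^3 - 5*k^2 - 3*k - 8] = 18*k - 10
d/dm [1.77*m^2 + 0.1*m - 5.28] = 3.54*m + 0.1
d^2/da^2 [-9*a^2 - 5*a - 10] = -18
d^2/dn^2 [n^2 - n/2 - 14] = 2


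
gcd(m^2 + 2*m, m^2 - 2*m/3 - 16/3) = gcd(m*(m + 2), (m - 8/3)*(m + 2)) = m + 2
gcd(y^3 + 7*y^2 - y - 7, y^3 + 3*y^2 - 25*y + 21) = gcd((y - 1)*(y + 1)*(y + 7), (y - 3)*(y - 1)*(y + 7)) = y^2 + 6*y - 7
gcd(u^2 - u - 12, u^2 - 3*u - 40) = 1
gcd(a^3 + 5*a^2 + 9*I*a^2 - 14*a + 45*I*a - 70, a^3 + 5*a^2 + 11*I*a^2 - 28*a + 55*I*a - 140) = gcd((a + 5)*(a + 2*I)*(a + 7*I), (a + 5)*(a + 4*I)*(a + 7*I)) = a^2 + a*(5 + 7*I) + 35*I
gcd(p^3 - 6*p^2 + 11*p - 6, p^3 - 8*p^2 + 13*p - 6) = p - 1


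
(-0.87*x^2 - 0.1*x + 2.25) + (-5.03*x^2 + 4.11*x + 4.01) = -5.9*x^2 + 4.01*x + 6.26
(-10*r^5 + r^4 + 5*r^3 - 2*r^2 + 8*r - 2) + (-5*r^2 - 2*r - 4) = -10*r^5 + r^4 + 5*r^3 - 7*r^2 + 6*r - 6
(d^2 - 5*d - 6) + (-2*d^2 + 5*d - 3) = -d^2 - 9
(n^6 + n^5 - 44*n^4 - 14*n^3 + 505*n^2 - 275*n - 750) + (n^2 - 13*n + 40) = n^6 + n^5 - 44*n^4 - 14*n^3 + 506*n^2 - 288*n - 710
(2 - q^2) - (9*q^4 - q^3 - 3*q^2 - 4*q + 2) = -9*q^4 + q^3 + 2*q^2 + 4*q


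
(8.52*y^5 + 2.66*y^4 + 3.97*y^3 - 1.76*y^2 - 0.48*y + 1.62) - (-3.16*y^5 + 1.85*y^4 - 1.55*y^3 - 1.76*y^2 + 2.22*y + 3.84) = 11.68*y^5 + 0.81*y^4 + 5.52*y^3 - 2.7*y - 2.22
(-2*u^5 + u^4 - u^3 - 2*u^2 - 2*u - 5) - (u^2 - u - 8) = -2*u^5 + u^4 - u^3 - 3*u^2 - u + 3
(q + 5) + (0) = q + 5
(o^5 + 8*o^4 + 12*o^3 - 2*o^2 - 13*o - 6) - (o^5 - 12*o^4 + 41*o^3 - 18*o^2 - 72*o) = 20*o^4 - 29*o^3 + 16*o^2 + 59*o - 6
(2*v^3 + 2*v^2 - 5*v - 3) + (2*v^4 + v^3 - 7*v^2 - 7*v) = 2*v^4 + 3*v^3 - 5*v^2 - 12*v - 3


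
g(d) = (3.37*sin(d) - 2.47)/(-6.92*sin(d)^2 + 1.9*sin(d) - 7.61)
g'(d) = (13.84*sin(d)*cos(d) - 1.9*cos(d))*(3.37*sin(d) - 2.47)/(-6.92*sin(d)^2 + 1.9*sin(d) - 7.61)^2 + 3.37*cos(d)/(-6.92*sin(d)^2 + 1.9*sin(d) - 7.61)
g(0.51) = 0.10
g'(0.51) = -0.40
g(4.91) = 0.36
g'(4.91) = 0.03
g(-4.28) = -0.05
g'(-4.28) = 0.10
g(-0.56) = 0.40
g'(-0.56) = 0.03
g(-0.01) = 0.33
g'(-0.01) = -0.35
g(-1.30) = 0.36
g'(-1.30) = 0.04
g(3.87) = 0.39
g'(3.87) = -0.06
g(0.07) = 0.30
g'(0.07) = -0.41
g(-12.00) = 0.08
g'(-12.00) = -0.37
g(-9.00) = 0.40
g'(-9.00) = 0.03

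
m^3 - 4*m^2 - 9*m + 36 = (m - 4)*(m - 3)*(m + 3)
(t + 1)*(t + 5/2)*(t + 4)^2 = t^4 + 23*t^3/2 + 93*t^2/2 + 76*t + 40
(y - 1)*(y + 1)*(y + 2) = y^3 + 2*y^2 - y - 2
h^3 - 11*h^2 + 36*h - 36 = (h - 6)*(h - 3)*(h - 2)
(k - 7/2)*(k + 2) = k^2 - 3*k/2 - 7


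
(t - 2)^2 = t^2 - 4*t + 4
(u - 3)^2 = u^2 - 6*u + 9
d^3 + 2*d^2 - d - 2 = (d - 1)*(d + 1)*(d + 2)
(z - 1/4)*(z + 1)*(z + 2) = z^3 + 11*z^2/4 + 5*z/4 - 1/2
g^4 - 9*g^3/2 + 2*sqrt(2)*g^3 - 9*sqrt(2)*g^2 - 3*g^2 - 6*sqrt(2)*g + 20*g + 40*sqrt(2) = (g - 4)*(g - 5/2)*(g + 2)*(g + 2*sqrt(2))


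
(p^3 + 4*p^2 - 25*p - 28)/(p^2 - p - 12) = (p^2 + 8*p + 7)/(p + 3)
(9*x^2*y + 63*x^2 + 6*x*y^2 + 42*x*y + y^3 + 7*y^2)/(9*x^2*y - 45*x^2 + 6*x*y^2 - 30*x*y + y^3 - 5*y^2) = (y + 7)/(y - 5)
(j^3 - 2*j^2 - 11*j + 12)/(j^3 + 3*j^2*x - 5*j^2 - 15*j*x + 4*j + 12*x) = (j + 3)/(j + 3*x)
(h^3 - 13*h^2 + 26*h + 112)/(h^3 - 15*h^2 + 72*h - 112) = (h^2 - 6*h - 16)/(h^2 - 8*h + 16)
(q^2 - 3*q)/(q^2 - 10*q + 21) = q/(q - 7)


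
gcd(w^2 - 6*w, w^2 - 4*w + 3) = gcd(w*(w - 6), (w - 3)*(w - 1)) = 1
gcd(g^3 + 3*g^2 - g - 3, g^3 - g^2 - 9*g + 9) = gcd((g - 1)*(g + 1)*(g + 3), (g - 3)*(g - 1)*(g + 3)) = g^2 + 2*g - 3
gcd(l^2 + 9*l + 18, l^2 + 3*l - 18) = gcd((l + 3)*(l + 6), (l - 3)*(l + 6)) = l + 6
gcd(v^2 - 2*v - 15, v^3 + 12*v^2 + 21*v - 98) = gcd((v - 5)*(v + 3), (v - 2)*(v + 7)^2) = 1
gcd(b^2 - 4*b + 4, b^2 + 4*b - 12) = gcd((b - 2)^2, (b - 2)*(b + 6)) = b - 2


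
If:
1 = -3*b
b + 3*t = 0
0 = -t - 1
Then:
No Solution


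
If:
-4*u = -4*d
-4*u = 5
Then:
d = -5/4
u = -5/4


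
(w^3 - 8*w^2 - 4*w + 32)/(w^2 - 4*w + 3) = (w^3 - 8*w^2 - 4*w + 32)/(w^2 - 4*w + 3)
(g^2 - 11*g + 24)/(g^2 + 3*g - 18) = (g - 8)/(g + 6)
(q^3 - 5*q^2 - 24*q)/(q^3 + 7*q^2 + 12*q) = (q - 8)/(q + 4)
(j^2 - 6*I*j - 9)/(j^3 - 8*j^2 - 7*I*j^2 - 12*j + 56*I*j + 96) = (j - 3*I)/(j^2 - 4*j*(2 + I) + 32*I)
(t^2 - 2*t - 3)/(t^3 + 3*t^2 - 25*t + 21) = (t + 1)/(t^2 + 6*t - 7)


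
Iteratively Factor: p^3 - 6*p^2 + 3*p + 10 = (p - 2)*(p^2 - 4*p - 5) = (p - 5)*(p - 2)*(p + 1)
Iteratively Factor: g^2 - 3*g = (g - 3)*(g)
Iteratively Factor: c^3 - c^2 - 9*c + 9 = (c - 1)*(c^2 - 9) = (c - 1)*(c + 3)*(c - 3)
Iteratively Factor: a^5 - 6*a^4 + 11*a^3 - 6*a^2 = (a)*(a^4 - 6*a^3 + 11*a^2 - 6*a) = a*(a - 3)*(a^3 - 3*a^2 + 2*a) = a^2*(a - 3)*(a^2 - 3*a + 2) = a^2*(a - 3)*(a - 1)*(a - 2)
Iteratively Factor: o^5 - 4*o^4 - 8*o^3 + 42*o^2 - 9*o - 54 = (o + 3)*(o^4 - 7*o^3 + 13*o^2 + 3*o - 18) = (o + 1)*(o + 3)*(o^3 - 8*o^2 + 21*o - 18) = (o - 3)*(o + 1)*(o + 3)*(o^2 - 5*o + 6) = (o - 3)^2*(o + 1)*(o + 3)*(o - 2)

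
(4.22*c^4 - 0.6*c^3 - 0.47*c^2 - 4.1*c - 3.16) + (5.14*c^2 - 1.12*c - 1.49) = 4.22*c^4 - 0.6*c^3 + 4.67*c^2 - 5.22*c - 4.65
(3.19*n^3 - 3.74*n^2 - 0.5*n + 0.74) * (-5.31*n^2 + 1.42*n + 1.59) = -16.9389*n^5 + 24.3892*n^4 + 2.4163*n^3 - 10.586*n^2 + 0.2558*n + 1.1766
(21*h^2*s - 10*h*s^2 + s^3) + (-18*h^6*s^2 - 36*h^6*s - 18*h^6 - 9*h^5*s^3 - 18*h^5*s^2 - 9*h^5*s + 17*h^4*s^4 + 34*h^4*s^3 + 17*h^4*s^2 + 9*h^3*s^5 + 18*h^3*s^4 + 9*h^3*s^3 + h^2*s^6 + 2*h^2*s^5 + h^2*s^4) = -18*h^6*s^2 - 36*h^6*s - 18*h^6 - 9*h^5*s^3 - 18*h^5*s^2 - 9*h^5*s + 17*h^4*s^4 + 34*h^4*s^3 + 17*h^4*s^2 + 9*h^3*s^5 + 18*h^3*s^4 + 9*h^3*s^3 + h^2*s^6 + 2*h^2*s^5 + h^2*s^4 + 21*h^2*s - 10*h*s^2 + s^3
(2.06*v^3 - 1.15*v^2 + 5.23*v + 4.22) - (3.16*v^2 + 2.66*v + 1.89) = 2.06*v^3 - 4.31*v^2 + 2.57*v + 2.33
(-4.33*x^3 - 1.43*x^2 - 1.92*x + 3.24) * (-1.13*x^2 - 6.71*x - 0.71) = 4.8929*x^5 + 30.6702*x^4 + 14.8392*x^3 + 10.2373*x^2 - 20.3772*x - 2.3004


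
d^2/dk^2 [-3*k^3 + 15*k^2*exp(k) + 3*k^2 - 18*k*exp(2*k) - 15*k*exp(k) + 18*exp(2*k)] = 15*k^2*exp(k) - 72*k*exp(2*k) + 45*k*exp(k) - 18*k + 6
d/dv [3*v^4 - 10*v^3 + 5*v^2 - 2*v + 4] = 12*v^3 - 30*v^2 + 10*v - 2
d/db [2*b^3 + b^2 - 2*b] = 6*b^2 + 2*b - 2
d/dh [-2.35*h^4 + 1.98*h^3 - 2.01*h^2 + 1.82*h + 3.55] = -9.4*h^3 + 5.94*h^2 - 4.02*h + 1.82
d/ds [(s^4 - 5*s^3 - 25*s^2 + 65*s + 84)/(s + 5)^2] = (2*s^4 + 15*s^3 - 75*s^2 - 315*s + 157)/(s^3 + 15*s^2 + 75*s + 125)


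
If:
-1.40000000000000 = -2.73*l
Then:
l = 0.51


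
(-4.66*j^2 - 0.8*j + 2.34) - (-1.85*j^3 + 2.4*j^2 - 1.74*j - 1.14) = 1.85*j^3 - 7.06*j^2 + 0.94*j + 3.48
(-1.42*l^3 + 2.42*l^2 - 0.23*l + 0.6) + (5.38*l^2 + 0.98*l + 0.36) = -1.42*l^3 + 7.8*l^2 + 0.75*l + 0.96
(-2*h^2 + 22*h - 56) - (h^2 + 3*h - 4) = -3*h^2 + 19*h - 52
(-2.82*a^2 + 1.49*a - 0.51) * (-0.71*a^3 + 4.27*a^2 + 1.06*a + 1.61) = 2.0022*a^5 - 13.0993*a^4 + 3.7352*a^3 - 5.1385*a^2 + 1.8583*a - 0.8211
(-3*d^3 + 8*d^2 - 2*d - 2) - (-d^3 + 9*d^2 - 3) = -2*d^3 - d^2 - 2*d + 1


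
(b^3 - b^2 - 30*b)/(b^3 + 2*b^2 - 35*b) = (b^2 - b - 30)/(b^2 + 2*b - 35)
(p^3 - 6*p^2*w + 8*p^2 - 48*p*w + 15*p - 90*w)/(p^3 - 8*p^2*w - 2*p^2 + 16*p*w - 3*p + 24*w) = (p^3 - 6*p^2*w + 8*p^2 - 48*p*w + 15*p - 90*w)/(p^3 - 8*p^2*w - 2*p^2 + 16*p*w - 3*p + 24*w)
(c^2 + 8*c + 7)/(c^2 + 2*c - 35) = (c + 1)/(c - 5)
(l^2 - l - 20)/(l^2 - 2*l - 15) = (l + 4)/(l + 3)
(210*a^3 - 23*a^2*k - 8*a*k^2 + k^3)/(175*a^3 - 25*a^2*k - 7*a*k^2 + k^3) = (6*a - k)/(5*a - k)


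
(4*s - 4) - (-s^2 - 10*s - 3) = s^2 + 14*s - 1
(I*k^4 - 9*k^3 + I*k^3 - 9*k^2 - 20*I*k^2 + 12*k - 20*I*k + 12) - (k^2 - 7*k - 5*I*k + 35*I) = I*k^4 - 9*k^3 + I*k^3 - 10*k^2 - 20*I*k^2 + 19*k - 15*I*k + 12 - 35*I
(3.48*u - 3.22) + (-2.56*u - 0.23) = 0.92*u - 3.45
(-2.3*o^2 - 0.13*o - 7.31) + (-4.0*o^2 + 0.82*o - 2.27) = -6.3*o^2 + 0.69*o - 9.58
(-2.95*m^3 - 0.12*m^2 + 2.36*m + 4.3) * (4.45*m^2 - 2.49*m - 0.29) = -13.1275*m^5 + 6.8115*m^4 + 11.6563*m^3 + 13.2934*m^2 - 11.3914*m - 1.247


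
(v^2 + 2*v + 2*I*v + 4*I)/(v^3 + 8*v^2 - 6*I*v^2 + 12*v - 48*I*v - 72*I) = (v + 2*I)/(v^2 + 6*v*(1 - I) - 36*I)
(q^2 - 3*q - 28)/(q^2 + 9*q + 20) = (q - 7)/(q + 5)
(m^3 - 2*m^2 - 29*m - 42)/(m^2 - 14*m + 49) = (m^2 + 5*m + 6)/(m - 7)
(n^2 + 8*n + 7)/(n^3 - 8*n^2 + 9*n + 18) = (n + 7)/(n^2 - 9*n + 18)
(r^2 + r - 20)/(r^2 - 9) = (r^2 + r - 20)/(r^2 - 9)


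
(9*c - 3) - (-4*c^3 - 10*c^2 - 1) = 4*c^3 + 10*c^2 + 9*c - 2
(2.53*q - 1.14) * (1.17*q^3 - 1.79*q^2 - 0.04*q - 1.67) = 2.9601*q^4 - 5.8625*q^3 + 1.9394*q^2 - 4.1795*q + 1.9038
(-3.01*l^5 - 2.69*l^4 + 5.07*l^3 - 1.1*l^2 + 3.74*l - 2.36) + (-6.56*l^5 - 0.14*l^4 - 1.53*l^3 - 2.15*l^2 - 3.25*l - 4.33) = -9.57*l^5 - 2.83*l^4 + 3.54*l^3 - 3.25*l^2 + 0.49*l - 6.69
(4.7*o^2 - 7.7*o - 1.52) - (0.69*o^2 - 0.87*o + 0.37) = 4.01*o^2 - 6.83*o - 1.89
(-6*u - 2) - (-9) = 7 - 6*u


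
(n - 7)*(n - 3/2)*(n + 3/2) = n^3 - 7*n^2 - 9*n/4 + 63/4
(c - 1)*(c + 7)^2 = c^3 + 13*c^2 + 35*c - 49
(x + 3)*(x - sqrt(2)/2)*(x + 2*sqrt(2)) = x^3 + 3*sqrt(2)*x^2/2 + 3*x^2 - 2*x + 9*sqrt(2)*x/2 - 6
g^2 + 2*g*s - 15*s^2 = (g - 3*s)*(g + 5*s)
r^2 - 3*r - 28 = (r - 7)*(r + 4)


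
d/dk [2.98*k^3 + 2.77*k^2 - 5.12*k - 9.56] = 8.94*k^2 + 5.54*k - 5.12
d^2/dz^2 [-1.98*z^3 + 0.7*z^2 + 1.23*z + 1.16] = 1.4 - 11.88*z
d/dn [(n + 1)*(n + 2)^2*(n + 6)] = 4*n^3 + 33*n^2 + 76*n + 52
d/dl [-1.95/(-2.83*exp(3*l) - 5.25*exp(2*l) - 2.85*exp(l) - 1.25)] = (-16.5555*exp(2*l) - 20.475*exp(l) - 5.5575)*exp(l)/(2.83*exp(3*l) + 5.25*exp(2*l) + 2.85*exp(l) + 1.25)^2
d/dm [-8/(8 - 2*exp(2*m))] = -8*exp(2*m)/(exp(2*m) - 4)^2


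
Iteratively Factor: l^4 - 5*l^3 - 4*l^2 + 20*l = (l - 5)*(l^3 - 4*l) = (l - 5)*(l - 2)*(l^2 + 2*l) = (l - 5)*(l - 2)*(l + 2)*(l)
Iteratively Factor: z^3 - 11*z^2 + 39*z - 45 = (z - 3)*(z^2 - 8*z + 15) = (z - 3)^2*(z - 5)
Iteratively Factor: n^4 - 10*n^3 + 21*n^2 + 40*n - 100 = (n - 5)*(n^3 - 5*n^2 - 4*n + 20) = (n - 5)^2*(n^2 - 4) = (n - 5)^2*(n + 2)*(n - 2)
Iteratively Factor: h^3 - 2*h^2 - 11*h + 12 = (h - 4)*(h^2 + 2*h - 3) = (h - 4)*(h + 3)*(h - 1)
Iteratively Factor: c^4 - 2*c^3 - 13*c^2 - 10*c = (c + 1)*(c^3 - 3*c^2 - 10*c) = c*(c + 1)*(c^2 - 3*c - 10) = c*(c - 5)*(c + 1)*(c + 2)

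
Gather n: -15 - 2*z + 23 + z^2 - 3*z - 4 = z^2 - 5*z + 4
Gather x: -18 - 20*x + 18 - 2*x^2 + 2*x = -2*x^2 - 18*x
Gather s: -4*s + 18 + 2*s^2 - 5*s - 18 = 2*s^2 - 9*s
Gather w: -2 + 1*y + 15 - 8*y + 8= 21 - 7*y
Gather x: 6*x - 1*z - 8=6*x - z - 8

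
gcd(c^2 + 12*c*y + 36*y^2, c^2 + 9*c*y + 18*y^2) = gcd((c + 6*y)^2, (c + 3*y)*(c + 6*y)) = c + 6*y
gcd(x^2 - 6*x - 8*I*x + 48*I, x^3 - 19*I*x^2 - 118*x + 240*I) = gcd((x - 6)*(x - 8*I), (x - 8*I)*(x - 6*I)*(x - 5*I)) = x - 8*I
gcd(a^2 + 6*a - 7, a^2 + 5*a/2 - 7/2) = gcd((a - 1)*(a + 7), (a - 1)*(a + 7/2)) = a - 1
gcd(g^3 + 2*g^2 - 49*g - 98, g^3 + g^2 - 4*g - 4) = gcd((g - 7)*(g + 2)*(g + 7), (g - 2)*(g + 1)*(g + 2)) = g + 2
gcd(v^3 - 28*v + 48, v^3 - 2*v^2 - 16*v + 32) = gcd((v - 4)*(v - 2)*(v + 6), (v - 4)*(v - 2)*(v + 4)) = v^2 - 6*v + 8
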